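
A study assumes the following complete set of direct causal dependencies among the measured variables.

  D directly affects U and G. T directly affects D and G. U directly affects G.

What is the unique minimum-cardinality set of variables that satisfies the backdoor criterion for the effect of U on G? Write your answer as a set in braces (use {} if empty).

{D}

Variables eligible for adjustment (non-descendants of U, excluding U and G): {D, T}.
Backdoor paths from U to G:
  P1: U <- D <- T -> G
  P2: U <- D -> G
The empty set is not sufficient: P1 (U <- D <- T -> G) has no collider blocking it and no conditioned non-collider, so it is open.
Try {D}:
  P1: blocked at chain node D ∈ conditioning set.
  P2: blocked at fork node D ∈ conditioning set.
{D} contains no descendant of U and blocks every backdoor path.
No other singleton works — e.g. {T} leaves P2 open — so {D} is the unique smallest valid adjustment set.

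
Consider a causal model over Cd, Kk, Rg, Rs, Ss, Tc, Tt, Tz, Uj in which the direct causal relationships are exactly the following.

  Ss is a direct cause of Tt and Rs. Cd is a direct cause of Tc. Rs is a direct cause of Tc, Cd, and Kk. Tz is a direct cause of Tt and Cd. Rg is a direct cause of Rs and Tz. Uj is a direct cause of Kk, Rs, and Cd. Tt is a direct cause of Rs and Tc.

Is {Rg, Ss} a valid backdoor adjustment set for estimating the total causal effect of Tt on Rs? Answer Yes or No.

Yes

Backdoor paths from Tt to Rs (paths whose first edge points into Tt):
  P1: Tt <- Ss -> Rs
  P2: Tt <- Tz <- Rg -> Rs
  P3: Tt <- Tz -> Cd <- Uj -> Rs
  P4: Tt <- Tz -> Cd <- Uj -> Kk <- Rs
  P5: Tt <- Tz -> Cd <- Rs
  P6: Tt <- Tz -> Cd -> Tc <- Rs
Condition 1 (no descendant of Tt in the set): holds — descendants of Tt are {Cd, Kk, Rs, Tc}; none are in {Rg, Ss}.
Condition 2 (every backdoor path blocked by {Rg, Ss}):
  P1: blocked at fork node Ss ∈ conditioning set.
  P2: blocked at fork node Rg ∈ conditioning set.
  P3: blocked at collider Cd (neither it nor any descendant is in the conditioning set).
  P4: blocked at collider Cd (neither it nor any descendant is in the conditioning set).
  P5: blocked at collider Cd (neither it nor any descendant is in the conditioning set).
  P6: blocked at collider Tc (neither it nor any descendant is in the conditioning set).
{Rg, Ss} satisfies the backdoor criterion.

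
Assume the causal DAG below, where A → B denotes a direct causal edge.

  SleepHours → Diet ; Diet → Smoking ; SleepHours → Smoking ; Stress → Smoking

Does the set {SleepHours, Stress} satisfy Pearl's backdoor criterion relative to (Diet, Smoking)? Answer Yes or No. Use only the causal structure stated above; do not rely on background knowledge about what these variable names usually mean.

Backdoor paths from Diet to Smoking (paths whose first edge points into Diet):
  P1: Diet <- SleepHours -> Smoking
Condition 1 (no descendant of Diet in the set): holds — descendants of Diet are {Smoking}; none are in {SleepHours, Stress}.
Condition 2 (every backdoor path blocked by {SleepHours, Stress}):
  P1: blocked at fork node SleepHours ∈ conditioning set.
{SleepHours, Stress} satisfies the backdoor criterion.

Yes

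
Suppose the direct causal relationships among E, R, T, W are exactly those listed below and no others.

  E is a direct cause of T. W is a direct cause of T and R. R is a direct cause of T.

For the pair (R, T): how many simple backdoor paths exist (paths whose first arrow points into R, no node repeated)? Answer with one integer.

A backdoor path from R to T is any simple undirected path whose first edge points into R (i.e. leaves R via a parent).
Parents of R: {W}.
Enumerating:
  P1: R <- W -> T
That exhausts the simple backdoor paths. Count: 1.

1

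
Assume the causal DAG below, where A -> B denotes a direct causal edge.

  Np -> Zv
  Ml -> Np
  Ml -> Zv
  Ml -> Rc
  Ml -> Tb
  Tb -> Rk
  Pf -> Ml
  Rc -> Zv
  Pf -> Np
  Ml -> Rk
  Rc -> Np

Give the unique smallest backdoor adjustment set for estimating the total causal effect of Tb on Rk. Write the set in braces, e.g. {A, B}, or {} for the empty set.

Variables eligible for adjustment (non-descendants of Tb, excluding Tb and Rk): {Ml, Np, Pf, Rc, Zv}.
Backdoor paths from Tb to Rk:
  P1: Tb <- Ml -> Rk
The empty set is not sufficient: P1 (Tb <- Ml -> Rk) has no collider blocking it and no conditioned non-collider, so it is open.
Try {Ml}:
  P1: blocked at fork node Ml ∈ conditioning set.
{Ml} contains no descendant of Tb and blocks every backdoor path.
No other singleton works — e.g. {Pf} leaves P1 open — so {Ml} is the unique smallest valid adjustment set.

{Ml}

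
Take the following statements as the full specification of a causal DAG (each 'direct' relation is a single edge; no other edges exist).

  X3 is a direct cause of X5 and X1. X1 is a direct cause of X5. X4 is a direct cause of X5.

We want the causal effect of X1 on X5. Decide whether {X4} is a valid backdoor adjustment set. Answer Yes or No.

No

Backdoor paths from X1 to X5 (paths whose first edge points into X1):
  P1: X1 <- X3 -> X5
Condition 1 (no descendant of X1 in the set): holds — descendants of X1 are {X5}; none are in {X4}.
Condition 2 (every backdoor path blocked by {X4}):
  P1: open — no interior node is in the conditioning set.
{X4} does not satisfy the backdoor criterion.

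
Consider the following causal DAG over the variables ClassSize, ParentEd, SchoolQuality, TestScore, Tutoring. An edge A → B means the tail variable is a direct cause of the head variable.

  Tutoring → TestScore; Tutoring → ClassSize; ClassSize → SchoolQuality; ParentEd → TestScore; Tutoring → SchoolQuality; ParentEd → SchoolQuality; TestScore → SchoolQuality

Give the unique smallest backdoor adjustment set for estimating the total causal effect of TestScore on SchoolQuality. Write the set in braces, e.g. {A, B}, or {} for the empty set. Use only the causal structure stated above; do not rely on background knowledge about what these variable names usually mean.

{ParentEd, Tutoring}

Variables eligible for adjustment (non-descendants of TestScore, excluding TestScore and SchoolQuality): {ClassSize, ParentEd, Tutoring}.
Backdoor paths from TestScore to SchoolQuality:
  P1: TestScore <- Tutoring -> ClassSize -> SchoolQuality
  P2: TestScore <- Tutoring -> SchoolQuality
  P3: TestScore <- ParentEd -> SchoolQuality
The empty set is not sufficient: P1 (TestScore <- Tutoring -> ClassSize -> SchoolQuality) has no collider blocking it and no conditioned non-collider, so it is open.
Try {ParentEd, Tutoring}:
  P1: blocked at fork node Tutoring ∈ conditioning set.
  P2: blocked at fork node Tutoring ∈ conditioning set.
  P3: blocked at fork node ParentEd ∈ conditioning set.
{ParentEd, Tutoring} contains no descendant of TestScore and blocks every backdoor path.
Every element of {ParentEd, Tutoring} is needed (dropping ParentEd leaves P3 open; dropping Tutoring leaves P1 open), so no proper subset is valid.
Among all size-2 subsets of the eligible variables, only {ParentEd, Tutoring} blocks every backdoor path, so it is the unique smallest valid adjustment set.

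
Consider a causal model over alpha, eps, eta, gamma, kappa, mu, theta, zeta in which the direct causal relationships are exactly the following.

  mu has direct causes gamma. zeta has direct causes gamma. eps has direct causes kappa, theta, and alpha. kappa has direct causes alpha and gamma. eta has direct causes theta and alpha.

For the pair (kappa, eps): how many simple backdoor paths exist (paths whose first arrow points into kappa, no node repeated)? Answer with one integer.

A backdoor path from kappa to eps is any simple undirected path whose first edge points into kappa (i.e. leaves kappa via a parent).
Parents of kappa: {alpha, gamma}.
Enumerating:
  P1: kappa <- alpha -> eta <- theta -> eps
  P2: kappa <- alpha -> eps
That exhausts the simple backdoor paths. Count: 2.

2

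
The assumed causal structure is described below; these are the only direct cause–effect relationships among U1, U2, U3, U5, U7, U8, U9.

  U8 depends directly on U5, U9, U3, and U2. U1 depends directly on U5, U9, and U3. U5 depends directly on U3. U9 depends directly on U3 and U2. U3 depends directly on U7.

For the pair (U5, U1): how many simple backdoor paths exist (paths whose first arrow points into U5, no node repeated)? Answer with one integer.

A backdoor path from U5 to U1 is any simple undirected path whose first edge points into U5 (i.e. leaves U5 via a parent).
Parents of U5: {U3}.
Enumerating:
  P1: U5 <- U3 -> U9 -> U1
  P2: U5 <- U3 -> U1
  P3: U5 <- U3 -> U8 <- U2 -> U9 -> U1
  P4: U5 <- U3 -> U8 <- U9 -> U1
That exhausts the simple backdoor paths. Count: 4.

4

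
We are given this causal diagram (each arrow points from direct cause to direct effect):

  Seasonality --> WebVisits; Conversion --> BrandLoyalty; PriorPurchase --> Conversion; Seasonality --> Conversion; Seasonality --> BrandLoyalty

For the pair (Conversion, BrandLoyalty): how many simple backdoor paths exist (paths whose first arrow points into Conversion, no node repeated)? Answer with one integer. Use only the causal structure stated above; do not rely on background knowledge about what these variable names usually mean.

A backdoor path from Conversion to BrandLoyalty is any simple undirected path whose first edge points into Conversion (i.e. leaves Conversion via a parent).
Parents of Conversion: {PriorPurchase, Seasonality}.
Enumerating:
  P1: Conversion <- Seasonality -> BrandLoyalty
That exhausts the simple backdoor paths. Count: 1.

1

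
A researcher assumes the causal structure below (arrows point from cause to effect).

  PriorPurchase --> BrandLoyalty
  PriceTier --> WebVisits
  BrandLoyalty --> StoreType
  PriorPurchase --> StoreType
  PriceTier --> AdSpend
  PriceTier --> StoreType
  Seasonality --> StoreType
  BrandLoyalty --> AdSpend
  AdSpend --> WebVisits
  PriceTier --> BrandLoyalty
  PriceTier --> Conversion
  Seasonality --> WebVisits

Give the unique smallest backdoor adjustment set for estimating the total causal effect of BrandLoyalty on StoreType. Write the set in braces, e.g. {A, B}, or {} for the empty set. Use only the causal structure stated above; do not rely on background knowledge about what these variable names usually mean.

{PriceTier, PriorPurchase}

Variables eligible for adjustment (non-descendants of BrandLoyalty, excluding BrandLoyalty and StoreType): {Conversion, PriceTier, PriorPurchase, Seasonality}.
Backdoor paths from BrandLoyalty to StoreType:
  P1: BrandLoyalty <- PriorPurchase -> StoreType
  P2: BrandLoyalty <- PriceTier -> AdSpend -> WebVisits <- Seasonality -> StoreType
  P3: BrandLoyalty <- PriceTier -> WebVisits <- Seasonality -> StoreType
  P4: BrandLoyalty <- PriceTier -> StoreType
The empty set is not sufficient: P1 (BrandLoyalty <- PriorPurchase -> StoreType) has no collider blocking it and no conditioned non-collider, so it is open.
Try {PriceTier, PriorPurchase}:
  P1: blocked at fork node PriorPurchase ∈ conditioning set.
  P2: blocked at fork node PriceTier ∈ conditioning set.
  P3: blocked at fork node PriceTier ∈ conditioning set.
  P4: blocked at fork node PriceTier ∈ conditioning set.
{PriceTier, PriorPurchase} contains no descendant of BrandLoyalty and blocks every backdoor path.
Every element of {PriceTier, PriorPurchase} is needed (dropping PriceTier leaves P4 open; dropping PriorPurchase leaves P1 open), so no proper subset is valid.
Among all size-2 subsets of the eligible variables, only {PriceTier, PriorPurchase} blocks every backdoor path, so it is the unique smallest valid adjustment set.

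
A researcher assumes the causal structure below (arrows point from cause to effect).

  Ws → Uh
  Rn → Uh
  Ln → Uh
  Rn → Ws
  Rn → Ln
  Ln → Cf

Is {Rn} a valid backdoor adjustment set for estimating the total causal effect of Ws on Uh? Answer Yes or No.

Backdoor paths from Ws to Uh (paths whose first edge points into Ws):
  P1: Ws <- Rn -> Ln -> Uh
  P2: Ws <- Rn -> Uh
Condition 1 (no descendant of Ws in the set): holds — descendants of Ws are {Uh}; none are in {Rn}.
Condition 2 (every backdoor path blocked by {Rn}):
  P1: blocked at fork node Rn ∈ conditioning set.
  P2: blocked at fork node Rn ∈ conditioning set.
{Rn} satisfies the backdoor criterion.

Yes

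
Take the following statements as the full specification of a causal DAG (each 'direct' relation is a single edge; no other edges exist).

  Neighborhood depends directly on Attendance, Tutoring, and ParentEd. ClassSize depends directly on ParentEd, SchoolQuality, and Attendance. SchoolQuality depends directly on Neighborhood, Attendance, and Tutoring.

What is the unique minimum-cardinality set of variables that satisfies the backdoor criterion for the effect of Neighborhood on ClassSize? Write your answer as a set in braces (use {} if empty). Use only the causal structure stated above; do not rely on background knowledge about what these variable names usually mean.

Variables eligible for adjustment (non-descendants of Neighborhood, excluding Neighborhood and ClassSize): {Attendance, ParentEd, Tutoring}.
Backdoor paths from Neighborhood to ClassSize:
  P1: Neighborhood <- Tutoring -> SchoolQuality <- Attendance -> ClassSize
  P2: Neighborhood <- Tutoring -> SchoolQuality -> ClassSize
  P3: Neighborhood <- Attendance -> SchoolQuality -> ClassSize
  P4: Neighborhood <- Attendance -> ClassSize
  P5: Neighborhood <- ParentEd -> ClassSize
The empty set is not sufficient: P2 (Neighborhood <- Tutoring -> SchoolQuality -> ClassSize) has no collider blocking it and no conditioned non-collider, so it is open.
Try {Attendance, ParentEd, Tutoring}:
  P1: blocked at fork node Tutoring ∈ conditioning set.
  P2: blocked at fork node Tutoring ∈ conditioning set.
  P3: blocked at fork node Attendance ∈ conditioning set.
  P4: blocked at fork node Attendance ∈ conditioning set.
  P5: blocked at fork node ParentEd ∈ conditioning set.
{Attendance, ParentEd, Tutoring} contains no descendant of Neighborhood and blocks every backdoor path.
Every element of {Attendance, ParentEd, Tutoring} is needed (dropping Attendance leaves P3 open; dropping ParentEd leaves P5 open; dropping Tutoring leaves P2 open), so no proper subset is valid.
Among all size-3 subsets of the eligible variables, only {Attendance, ParentEd, Tutoring} blocks every backdoor path, so it is the unique smallest valid adjustment set.

{Attendance, ParentEd, Tutoring}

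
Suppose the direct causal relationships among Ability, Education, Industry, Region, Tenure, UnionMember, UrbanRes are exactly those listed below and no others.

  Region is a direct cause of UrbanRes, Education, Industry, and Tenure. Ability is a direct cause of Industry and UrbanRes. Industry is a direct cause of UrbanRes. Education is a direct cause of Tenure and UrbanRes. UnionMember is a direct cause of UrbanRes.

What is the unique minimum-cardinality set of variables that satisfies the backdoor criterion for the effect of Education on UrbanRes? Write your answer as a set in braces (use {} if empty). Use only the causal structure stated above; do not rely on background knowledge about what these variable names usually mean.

Variables eligible for adjustment (non-descendants of Education, excluding Education and UrbanRes): {Ability, Industry, Region, UnionMember}.
Backdoor paths from Education to UrbanRes:
  P1: Education <- Region -> Industry <- Ability -> UrbanRes
  P2: Education <- Region -> Industry -> UrbanRes
  P3: Education <- Region -> UrbanRes
The empty set is not sufficient: P2 (Education <- Region -> Industry -> UrbanRes) has no collider blocking it and no conditioned non-collider, so it is open.
Try {Region}:
  P1: blocked at fork node Region ∈ conditioning set.
  P2: blocked at fork node Region ∈ conditioning set.
  P3: blocked at fork node Region ∈ conditioning set.
{Region} contains no descendant of Education and blocks every backdoor path.
No other singleton works — e.g. {UnionMember} leaves P2 open — so {Region} is the unique smallest valid adjustment set.

{Region}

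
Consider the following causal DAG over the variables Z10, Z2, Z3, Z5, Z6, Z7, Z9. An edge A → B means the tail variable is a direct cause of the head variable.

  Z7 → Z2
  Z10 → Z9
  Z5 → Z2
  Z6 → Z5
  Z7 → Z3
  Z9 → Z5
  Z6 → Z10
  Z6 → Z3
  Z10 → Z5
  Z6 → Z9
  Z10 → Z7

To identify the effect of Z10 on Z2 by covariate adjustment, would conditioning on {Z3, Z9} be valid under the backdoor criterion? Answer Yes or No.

No

Backdoor paths from Z10 to Z2 (paths whose first edge points into Z10):
  P1: Z10 <- Z6 -> Z9 -> Z5 -> Z2
  P2: Z10 <- Z6 -> Z5 -> Z2
  P3: Z10 <- Z6 -> Z3 <- Z7 -> Z2
Condition 1 (no descendant of Z10 in the set): FAILS — Z3 and Z9 are descendants of Z10.
Condition 2 (every backdoor path blocked by {Z3, Z9}):
  P1: blocked at chain node Z9 ∈ conditioning set.
  P2: open — no interior node is in the conditioning set.
  P3: open — collider(s) Z3 are conditioned on (or have a conditioned descendant) and no non-collider on the path is in the set.
{Z3, Z9} does not satisfy the backdoor criterion.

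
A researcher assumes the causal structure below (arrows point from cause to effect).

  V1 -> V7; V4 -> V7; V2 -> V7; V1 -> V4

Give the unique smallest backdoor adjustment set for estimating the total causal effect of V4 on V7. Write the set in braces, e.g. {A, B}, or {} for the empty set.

Variables eligible for adjustment (non-descendants of V4, excluding V4 and V7): {V1, V2}.
Backdoor paths from V4 to V7:
  P1: V4 <- V1 -> V7
The empty set is not sufficient: P1 (V4 <- V1 -> V7) has no collider blocking it and no conditioned non-collider, so it is open.
Try {V1}:
  P1: blocked at fork node V1 ∈ conditioning set.
{V1} contains no descendant of V4 and blocks every backdoor path.
No other singleton works — e.g. {V2} leaves P1 open — so {V1} is the unique smallest valid adjustment set.

{V1}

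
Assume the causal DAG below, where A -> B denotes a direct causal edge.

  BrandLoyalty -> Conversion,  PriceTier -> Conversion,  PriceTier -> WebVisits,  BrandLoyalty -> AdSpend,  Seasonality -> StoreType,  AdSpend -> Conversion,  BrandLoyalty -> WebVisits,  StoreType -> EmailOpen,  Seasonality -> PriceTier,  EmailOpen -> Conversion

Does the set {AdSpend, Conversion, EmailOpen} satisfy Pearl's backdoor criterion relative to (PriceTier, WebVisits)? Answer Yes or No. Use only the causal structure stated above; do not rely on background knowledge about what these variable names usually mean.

Backdoor paths from PriceTier to WebVisits (paths whose first edge points into PriceTier):
  P1: PriceTier <- Seasonality -> StoreType -> EmailOpen -> Conversion <- BrandLoyalty -> WebVisits
  P2: PriceTier <- Seasonality -> StoreType -> EmailOpen -> Conversion <- AdSpend <- BrandLoyalty -> WebVisits
Condition 1 (no descendant of PriceTier in the set): FAILS — Conversion is a descendant of PriceTier.
Condition 2 (every backdoor path blocked by {AdSpend, Conversion, EmailOpen}):
  P1: blocked at chain node EmailOpen ∈ conditioning set.
  P2: blocked at chain node EmailOpen ∈ conditioning set.
{AdSpend, Conversion, EmailOpen} does not satisfy the backdoor criterion.

No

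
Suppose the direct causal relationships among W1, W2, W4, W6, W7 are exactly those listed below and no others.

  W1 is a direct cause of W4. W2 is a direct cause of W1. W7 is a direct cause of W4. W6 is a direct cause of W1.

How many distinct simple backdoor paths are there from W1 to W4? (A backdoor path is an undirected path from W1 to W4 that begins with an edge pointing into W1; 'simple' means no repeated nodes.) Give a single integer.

0

A backdoor path from W1 to W4 is any simple undirected path whose first edge points into W1 (i.e. leaves W1 via a parent).
Parents of W1: {W2, W6}.
No simple path from any parent of W1 reaches W4 without revisiting W1, so there are no backdoor paths.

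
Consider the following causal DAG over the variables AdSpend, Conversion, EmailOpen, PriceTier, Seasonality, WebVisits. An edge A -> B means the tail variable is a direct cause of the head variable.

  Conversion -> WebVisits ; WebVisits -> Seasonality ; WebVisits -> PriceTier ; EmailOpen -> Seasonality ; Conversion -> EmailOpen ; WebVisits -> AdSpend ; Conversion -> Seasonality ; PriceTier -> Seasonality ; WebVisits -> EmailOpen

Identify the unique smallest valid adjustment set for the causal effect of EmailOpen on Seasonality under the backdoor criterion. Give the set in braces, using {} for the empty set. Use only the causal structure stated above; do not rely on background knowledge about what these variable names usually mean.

Variables eligible for adjustment (non-descendants of EmailOpen, excluding EmailOpen and Seasonality): {AdSpend, Conversion, PriceTier, WebVisits}.
Backdoor paths from EmailOpen to Seasonality:
  P1: EmailOpen <- Conversion -> WebVisits -> PriceTier -> Seasonality
  P2: EmailOpen <- Conversion -> WebVisits -> Seasonality
  P3: EmailOpen <- Conversion -> Seasonality
  P4: EmailOpen <- WebVisits <- Conversion -> Seasonality
  P5: EmailOpen <- WebVisits -> PriceTier -> Seasonality
  P6: EmailOpen <- WebVisits -> Seasonality
The empty set is not sufficient: P1 (EmailOpen <- Conversion -> WebVisits -> PriceTier -> Seasonality) has no collider blocking it and no conditioned non-collider, so it is open.
Try {Conversion, WebVisits}:
  P1: blocked at fork node Conversion ∈ conditioning set.
  P2: blocked at fork node Conversion ∈ conditioning set.
  P3: blocked at fork node Conversion ∈ conditioning set.
  P4: blocked at chain node WebVisits ∈ conditioning set.
  P5: blocked at fork node WebVisits ∈ conditioning set.
  P6: blocked at fork node WebVisits ∈ conditioning set.
{Conversion, WebVisits} contains no descendant of EmailOpen and blocks every backdoor path.
Every element of {Conversion, WebVisits} is needed (dropping Conversion leaves P3 open; dropping WebVisits leaves P5 open), so no proper subset is valid.
Among all size-2 subsets of the eligible variables, only {Conversion, WebVisits} blocks every backdoor path, so it is the unique smallest valid adjustment set.

{Conversion, WebVisits}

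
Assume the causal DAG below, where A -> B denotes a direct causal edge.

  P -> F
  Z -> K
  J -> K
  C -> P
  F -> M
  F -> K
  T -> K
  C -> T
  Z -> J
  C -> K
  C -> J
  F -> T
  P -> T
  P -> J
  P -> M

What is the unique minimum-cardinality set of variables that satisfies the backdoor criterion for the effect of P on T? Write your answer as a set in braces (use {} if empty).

{C}

Variables eligible for adjustment (non-descendants of P, excluding P and T): {C, Z}.
Backdoor paths from P to T:
  P1: P <- C -> T
  P2: P <- C -> J <- Z -> K <- F -> T
  P3: P <- C -> J <- Z -> K <- T
  P4: P <- C -> J -> K <- F -> T
  P5: P <- C -> J -> K <- T
  P6: P <- C -> K <- F -> T
  P7: P <- C -> K <- T
The empty set is not sufficient: P1 (P <- C -> T) has no collider blocking it and no conditioned non-collider, so it is open.
Try {C}:
  P1: blocked at fork node C ∈ conditioning set.
  P2: blocked at fork node C ∈ conditioning set.
  P3: blocked at fork node C ∈ conditioning set.
  P4: blocked at fork node C ∈ conditioning set.
  P5: blocked at fork node C ∈ conditioning set.
  P6: blocked at fork node C ∈ conditioning set.
  P7: blocked at fork node C ∈ conditioning set.
{C} contains no descendant of P and blocks every backdoor path.
No other singleton works — e.g. {Z} leaves P1 open — so {C} is the unique smallest valid adjustment set.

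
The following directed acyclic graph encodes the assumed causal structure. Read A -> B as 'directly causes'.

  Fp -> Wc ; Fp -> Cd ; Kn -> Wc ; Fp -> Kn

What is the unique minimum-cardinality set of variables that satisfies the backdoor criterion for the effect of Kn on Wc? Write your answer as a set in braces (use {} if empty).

{Fp}

Variables eligible for adjustment (non-descendants of Kn, excluding Kn and Wc): {Cd, Fp}.
Backdoor paths from Kn to Wc:
  P1: Kn <- Fp -> Wc
The empty set is not sufficient: P1 (Kn <- Fp -> Wc) has no collider blocking it and no conditioned non-collider, so it is open.
Try {Fp}:
  P1: blocked at fork node Fp ∈ conditioning set.
{Fp} contains no descendant of Kn and blocks every backdoor path.
No other singleton works — e.g. {Cd} leaves P1 open — so {Fp} is the unique smallest valid adjustment set.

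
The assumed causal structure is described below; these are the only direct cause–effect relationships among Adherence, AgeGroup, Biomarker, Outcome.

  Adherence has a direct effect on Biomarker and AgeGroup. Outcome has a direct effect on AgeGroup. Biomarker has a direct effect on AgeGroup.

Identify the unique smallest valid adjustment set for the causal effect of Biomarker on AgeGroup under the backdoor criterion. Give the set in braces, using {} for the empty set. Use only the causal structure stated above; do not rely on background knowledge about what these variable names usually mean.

{Adherence}

Variables eligible for adjustment (non-descendants of Biomarker, excluding Biomarker and AgeGroup): {Adherence, Outcome}.
Backdoor paths from Biomarker to AgeGroup:
  P1: Biomarker <- Adherence -> AgeGroup
The empty set is not sufficient: P1 (Biomarker <- Adherence -> AgeGroup) has no collider blocking it and no conditioned non-collider, so it is open.
Try {Adherence}:
  P1: blocked at fork node Adherence ∈ conditioning set.
{Adherence} contains no descendant of Biomarker and blocks every backdoor path.
No other singleton works — e.g. {Outcome} leaves P1 open — so {Adherence} is the unique smallest valid adjustment set.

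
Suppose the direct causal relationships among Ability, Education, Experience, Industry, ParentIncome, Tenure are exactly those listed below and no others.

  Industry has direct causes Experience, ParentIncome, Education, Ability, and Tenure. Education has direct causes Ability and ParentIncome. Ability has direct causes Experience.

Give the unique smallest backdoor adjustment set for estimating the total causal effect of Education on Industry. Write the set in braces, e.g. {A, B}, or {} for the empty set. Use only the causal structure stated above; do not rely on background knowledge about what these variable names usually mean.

Variables eligible for adjustment (non-descendants of Education, excluding Education and Industry): {Ability, Experience, ParentIncome, Tenure}.
Backdoor paths from Education to Industry:
  P1: Education <- ParentIncome -> Industry
  P2: Education <- Ability <- Experience -> Industry
  P3: Education <- Ability -> Industry
The empty set is not sufficient: P1 (Education <- ParentIncome -> Industry) has no collider blocking it and no conditioned non-collider, so it is open.
Try {Ability, ParentIncome}:
  P1: blocked at fork node ParentIncome ∈ conditioning set.
  P2: blocked at chain node Ability ∈ conditioning set.
  P3: blocked at fork node Ability ∈ conditioning set.
{Ability, ParentIncome} contains no descendant of Education and blocks every backdoor path.
Every element of {Ability, ParentIncome} is needed (dropping Ability leaves P2 open; dropping ParentIncome leaves P1 open), so no proper subset is valid.
Among all size-2 subsets of the eligible variables, only {Ability, ParentIncome} blocks every backdoor path, so it is the unique smallest valid adjustment set.

{Ability, ParentIncome}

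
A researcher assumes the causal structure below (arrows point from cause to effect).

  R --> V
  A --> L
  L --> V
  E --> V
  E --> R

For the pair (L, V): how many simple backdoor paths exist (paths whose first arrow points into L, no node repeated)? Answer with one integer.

0

A backdoor path from L to V is any simple undirected path whose first edge points into L (i.e. leaves L via a parent).
Parents of L: {A}.
No simple path from any parent of L reaches V without revisiting L, so there are no backdoor paths.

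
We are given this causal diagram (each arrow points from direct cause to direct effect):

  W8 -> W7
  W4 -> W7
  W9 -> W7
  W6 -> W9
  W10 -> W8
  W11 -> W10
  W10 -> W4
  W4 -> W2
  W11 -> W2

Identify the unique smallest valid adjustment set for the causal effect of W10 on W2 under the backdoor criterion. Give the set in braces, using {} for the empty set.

{W11}

Variables eligible for adjustment (non-descendants of W10, excluding W10 and W2): {W11, W6, W9}.
Backdoor paths from W10 to W2:
  P1: W10 <- W11 -> W2
The empty set is not sufficient: P1 (W10 <- W11 -> W2) has no collider blocking it and no conditioned non-collider, so it is open.
Try {W11}:
  P1: blocked at fork node W11 ∈ conditioning set.
{W11} contains no descendant of W10 and blocks every backdoor path.
No other singleton works — e.g. {W6} leaves P1 open — so {W11} is the unique smallest valid adjustment set.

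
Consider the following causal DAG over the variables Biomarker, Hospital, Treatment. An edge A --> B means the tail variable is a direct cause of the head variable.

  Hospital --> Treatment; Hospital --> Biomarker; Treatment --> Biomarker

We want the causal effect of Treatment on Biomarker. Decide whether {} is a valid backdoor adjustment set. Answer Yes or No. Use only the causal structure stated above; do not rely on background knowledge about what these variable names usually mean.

Backdoor paths from Treatment to Biomarker (paths whose first edge points into Treatment):
  P1: Treatment <- Hospital -> Biomarker
Condition 1 (no descendant of Treatment in the set): holds — descendants of Treatment are {Biomarker}; none are in {}.
Condition 2 (every backdoor path blocked by {}):
  P1: open — no interior node is in the conditioning set.
{} does not satisfy the backdoor criterion.

No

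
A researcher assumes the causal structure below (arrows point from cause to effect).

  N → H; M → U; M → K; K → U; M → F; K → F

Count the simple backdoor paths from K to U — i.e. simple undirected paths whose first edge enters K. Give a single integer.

A backdoor path from K to U is any simple undirected path whose first edge points into K (i.e. leaves K via a parent).
Parents of K: {M}.
Enumerating:
  P1: K <- M -> U
That exhausts the simple backdoor paths. Count: 1.

1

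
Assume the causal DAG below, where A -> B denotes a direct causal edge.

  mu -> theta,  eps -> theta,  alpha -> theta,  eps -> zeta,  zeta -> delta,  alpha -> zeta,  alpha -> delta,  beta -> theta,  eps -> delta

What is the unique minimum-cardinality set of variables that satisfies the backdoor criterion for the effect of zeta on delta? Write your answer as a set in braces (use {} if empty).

{alpha, eps}

Variables eligible for adjustment (non-descendants of zeta, excluding zeta and delta): {alpha, beta, eps, mu, theta}.
Backdoor paths from zeta to delta:
  P1: zeta <- alpha -> theta <- eps -> delta
  P2: zeta <- alpha -> delta
  P3: zeta <- eps -> theta <- alpha -> delta
  P4: zeta <- eps -> delta
The empty set is not sufficient: P2 (zeta <- alpha -> delta) has no collider blocking it and no conditioned non-collider, so it is open.
Try {alpha, eps}:
  P1: blocked at fork node alpha ∈ conditioning set.
  P2: blocked at fork node alpha ∈ conditioning set.
  P3: blocked at fork node eps ∈ conditioning set.
  P4: blocked at fork node eps ∈ conditioning set.
{alpha, eps} contains no descendant of zeta and blocks every backdoor path.
Every element of {alpha, eps} is needed (dropping alpha leaves P2 open; dropping eps leaves P4 open), so no proper subset is valid.
Among all size-2 subsets of the eligible variables, only {alpha, eps} blocks every backdoor path, so it is the unique smallest valid adjustment set.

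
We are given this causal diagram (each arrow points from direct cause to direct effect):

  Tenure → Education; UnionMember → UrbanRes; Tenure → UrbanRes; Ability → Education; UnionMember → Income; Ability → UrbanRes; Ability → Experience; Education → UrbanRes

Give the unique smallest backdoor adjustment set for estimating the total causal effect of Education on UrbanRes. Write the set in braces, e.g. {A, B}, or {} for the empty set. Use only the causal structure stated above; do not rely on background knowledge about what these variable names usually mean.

Variables eligible for adjustment (non-descendants of Education, excluding Education and UrbanRes): {Ability, Experience, Income, Tenure, UnionMember}.
Backdoor paths from Education to UrbanRes:
  P1: Education <- Tenure -> UrbanRes
  P2: Education <- Ability -> UrbanRes
The empty set is not sufficient: P1 (Education <- Tenure -> UrbanRes) has no collider blocking it and no conditioned non-collider, so it is open.
Try {Ability, Tenure}:
  P1: blocked at fork node Tenure ∈ conditioning set.
  P2: blocked at fork node Ability ∈ conditioning set.
{Ability, Tenure} contains no descendant of Education and blocks every backdoor path.
Every element of {Ability, Tenure} is needed (dropping Ability leaves P2 open; dropping Tenure leaves P1 open), so no proper subset is valid.
Among all size-2 subsets of the eligible variables, only {Ability, Tenure} blocks every backdoor path, so it is the unique smallest valid adjustment set.

{Ability, Tenure}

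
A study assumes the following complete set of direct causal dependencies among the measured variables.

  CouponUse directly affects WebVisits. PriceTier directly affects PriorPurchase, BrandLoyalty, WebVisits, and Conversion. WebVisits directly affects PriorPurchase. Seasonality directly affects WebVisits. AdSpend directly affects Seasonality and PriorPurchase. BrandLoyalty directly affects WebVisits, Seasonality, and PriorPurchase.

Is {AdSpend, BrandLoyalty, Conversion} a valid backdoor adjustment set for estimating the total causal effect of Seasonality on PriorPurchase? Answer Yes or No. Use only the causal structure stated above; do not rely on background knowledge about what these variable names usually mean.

Backdoor paths from Seasonality to PriorPurchase (paths whose first edge points into Seasonality):
  P1: Seasonality <- AdSpend -> PriorPurchase
  P2: Seasonality <- BrandLoyalty <- PriceTier -> WebVisits -> PriorPurchase
  P3: Seasonality <- BrandLoyalty <- PriceTier -> PriorPurchase
  P4: Seasonality <- BrandLoyalty -> WebVisits <- PriceTier -> PriorPurchase
  P5: Seasonality <- BrandLoyalty -> WebVisits -> PriorPurchase
  P6: Seasonality <- BrandLoyalty -> PriorPurchase
Condition 1 (no descendant of Seasonality in the set): holds — descendants of Seasonality are {PriorPurchase, WebVisits}; none are in {AdSpend, BrandLoyalty, Conversion}.
Condition 2 (every backdoor path blocked by {AdSpend, BrandLoyalty, Conversion}):
  P1: blocked at fork node AdSpend ∈ conditioning set.
  P2: blocked at chain node BrandLoyalty ∈ conditioning set.
  P3: blocked at chain node BrandLoyalty ∈ conditioning set.
  P4: blocked at fork node BrandLoyalty ∈ conditioning set.
  P5: blocked at fork node BrandLoyalty ∈ conditioning set.
  P6: blocked at fork node BrandLoyalty ∈ conditioning set.
{AdSpend, BrandLoyalty, Conversion} satisfies the backdoor criterion.

Yes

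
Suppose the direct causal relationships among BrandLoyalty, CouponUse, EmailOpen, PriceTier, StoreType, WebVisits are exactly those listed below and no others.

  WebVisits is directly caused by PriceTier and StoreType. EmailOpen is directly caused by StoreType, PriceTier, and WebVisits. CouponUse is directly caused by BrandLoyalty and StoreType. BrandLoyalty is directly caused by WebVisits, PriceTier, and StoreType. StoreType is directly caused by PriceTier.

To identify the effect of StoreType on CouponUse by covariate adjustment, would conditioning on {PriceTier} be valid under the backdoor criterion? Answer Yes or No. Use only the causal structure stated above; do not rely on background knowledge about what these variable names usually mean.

Yes

Backdoor paths from StoreType to CouponUse (paths whose first edge points into StoreType):
  P1: StoreType <- PriceTier -> WebVisits -> BrandLoyalty -> CouponUse
  P2: StoreType <- PriceTier -> BrandLoyalty -> CouponUse
  P3: StoreType <- PriceTier -> EmailOpen <- WebVisits -> BrandLoyalty -> CouponUse
Condition 1 (no descendant of StoreType in the set): holds — descendants of StoreType are {BrandLoyalty, CouponUse, EmailOpen, WebVisits}; none are in {PriceTier}.
Condition 2 (every backdoor path blocked by {PriceTier}):
  P1: blocked at fork node PriceTier ∈ conditioning set.
  P2: blocked at fork node PriceTier ∈ conditioning set.
  P3: blocked at fork node PriceTier ∈ conditioning set.
{PriceTier} satisfies the backdoor criterion.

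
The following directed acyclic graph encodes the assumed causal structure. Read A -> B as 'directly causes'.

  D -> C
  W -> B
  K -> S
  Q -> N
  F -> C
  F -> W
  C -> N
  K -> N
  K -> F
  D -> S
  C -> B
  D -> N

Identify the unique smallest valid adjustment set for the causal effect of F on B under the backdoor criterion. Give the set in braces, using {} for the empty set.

Variables eligible for adjustment (non-descendants of F, excluding F and B): {D, K, Q, S}.
Backdoor paths from F to B:
  P1: F <- K -> N <- D -> C -> B
  P2: F <- K -> N <- C -> B
  P3: F <- K -> S <- D -> C -> B
  P4: F <- K -> S <- D -> N <- C -> B
Each backdoor path contains an unconditioned collider, so every path is already blocked with the empty conditioning set:
  P1: blocked at collider N (neither it nor any descendant is in the conditioning set).
  P2: blocked at collider N (neither it nor any descendant is in the conditioning set).
  P3: blocked at collider S (neither it nor any descendant is in the conditioning set).
  P4: blocked at collider S (neither it nor any descendant is in the conditioning set).
The empty set is therefore the unique smallest valid set.

{}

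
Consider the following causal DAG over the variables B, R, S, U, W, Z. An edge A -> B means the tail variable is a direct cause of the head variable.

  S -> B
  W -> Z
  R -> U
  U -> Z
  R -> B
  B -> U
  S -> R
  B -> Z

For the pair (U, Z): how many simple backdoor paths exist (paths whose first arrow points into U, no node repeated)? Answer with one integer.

3

A backdoor path from U to Z is any simple undirected path whose first edge points into U (i.e. leaves U via a parent).
Parents of U: {B, R}.
Enumerating:
  P1: U <- R <- S -> B -> Z
  P2: U <- R -> B -> Z
  P3: U <- B -> Z
That exhausts the simple backdoor paths. Count: 3.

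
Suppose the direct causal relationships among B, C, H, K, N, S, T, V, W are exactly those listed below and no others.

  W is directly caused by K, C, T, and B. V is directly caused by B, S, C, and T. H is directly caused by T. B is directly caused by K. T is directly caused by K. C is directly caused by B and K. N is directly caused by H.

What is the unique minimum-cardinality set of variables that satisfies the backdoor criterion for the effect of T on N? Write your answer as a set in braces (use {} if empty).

Variables eligible for adjustment (non-descendants of T, excluding T and N): {B, C, K, S}.
Backdoor paths from T to N:
  (none)
With no backdoor paths the empty set already satisfies the criterion, and it is trivially minimal.

{}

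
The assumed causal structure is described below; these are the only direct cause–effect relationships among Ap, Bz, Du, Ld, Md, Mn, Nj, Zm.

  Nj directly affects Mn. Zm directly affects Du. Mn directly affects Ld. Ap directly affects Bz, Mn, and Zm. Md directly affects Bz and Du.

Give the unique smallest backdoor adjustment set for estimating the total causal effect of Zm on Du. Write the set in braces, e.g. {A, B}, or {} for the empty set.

Variables eligible for adjustment (non-descendants of Zm, excluding Zm and Du): {Ap, Bz, Ld, Md, Mn, Nj}.
Backdoor paths from Zm to Du:
  P1: Zm <- Ap -> Bz <- Md -> Du
Each backdoor path contains an unconditioned collider, so every path is already blocked with the empty conditioning set:
  P1: blocked at collider Bz (neither it nor any descendant is in the conditioning set).
The empty set is therefore the unique smallest valid set.

{}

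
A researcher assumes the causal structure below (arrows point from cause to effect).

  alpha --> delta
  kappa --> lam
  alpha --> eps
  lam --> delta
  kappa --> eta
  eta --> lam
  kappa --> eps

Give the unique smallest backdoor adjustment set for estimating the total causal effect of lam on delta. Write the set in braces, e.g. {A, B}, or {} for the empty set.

Variables eligible for adjustment (non-descendants of lam, excluding lam and delta): {alpha, eps, eta, kappa}.
Backdoor paths from lam to delta:
  P1: lam <- kappa -> eps <- alpha -> delta
  P2: lam <- eta <- kappa -> eps <- alpha -> delta
Each backdoor path contains an unconditioned collider, so every path is already blocked with the empty conditioning set:
  P1: blocked at collider eps (neither it nor any descendant is in the conditioning set).
  P2: blocked at collider eps (neither it nor any descendant is in the conditioning set).
The empty set is therefore the unique smallest valid set.

{}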